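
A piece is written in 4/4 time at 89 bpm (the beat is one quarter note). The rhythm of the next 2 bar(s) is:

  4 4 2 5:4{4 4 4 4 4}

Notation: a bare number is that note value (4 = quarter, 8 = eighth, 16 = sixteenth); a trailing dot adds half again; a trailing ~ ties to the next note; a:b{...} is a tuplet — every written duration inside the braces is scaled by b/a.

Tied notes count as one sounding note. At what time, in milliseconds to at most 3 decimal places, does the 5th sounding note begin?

note 5 onset = 24/5b = 3235.955ms

1. 0.0ms @ 0 + 674.157ms (1)
2. 674.157ms @ 1 + 674.157ms (1)
3. 1348.315ms @ 2 + 1348.315ms (2)
4. 2696.629ms @ 4 + 539.326ms (4/5)
5. 3235.955ms @ 24/5 + 539.326ms (4/5)
6. 3775.281ms @ 28/5 + 539.326ms (4/5)
7. 4314.607ms @ 32/5 + 539.326ms (4/5)
8. 4853.933ms @ 36/5 + 539.326ms (4/5)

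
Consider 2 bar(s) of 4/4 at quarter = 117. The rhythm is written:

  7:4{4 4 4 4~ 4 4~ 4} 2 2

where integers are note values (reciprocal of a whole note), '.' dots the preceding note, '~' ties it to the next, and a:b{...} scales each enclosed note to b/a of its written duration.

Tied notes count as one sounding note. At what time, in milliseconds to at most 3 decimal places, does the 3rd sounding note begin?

1. 0.0ms @ 0 + 293.04ms (4/7)
2. 293.04ms @ 4/7 + 293.04ms (4/7)
3. 586.081ms @ 8/7 + 293.04ms (4/7)
4. 879.121ms @ 12/7 + 586.081ms (8/7)
5. 1465.201ms @ 20/7 + 586.081ms (8/7)
6. 2051.282ms @ 4 + 1025.641ms (2)
7. 3076.923ms @ 6 + 1025.641ms (2)

note 3 onset = 8/7b = 586.081ms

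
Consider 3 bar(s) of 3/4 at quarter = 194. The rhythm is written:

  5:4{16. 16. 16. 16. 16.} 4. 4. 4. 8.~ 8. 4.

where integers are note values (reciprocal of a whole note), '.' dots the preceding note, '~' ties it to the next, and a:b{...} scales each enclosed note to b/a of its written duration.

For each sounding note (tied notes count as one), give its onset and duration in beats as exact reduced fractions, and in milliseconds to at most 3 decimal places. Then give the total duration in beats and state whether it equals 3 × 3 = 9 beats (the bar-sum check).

1) 0.0ms=0b +92.784ms=3/10b
2) 92.784ms=3/10b +92.784ms=3/10b
3) 185.567ms=3/5b +92.784ms=3/10b
4) 278.351ms=9/10b +92.784ms=3/10b
5) 371.134ms=6/5b +92.784ms=3/10b
6) 463.918ms=3/2b +463.918ms=3/2b
7) 927.835ms=3b +463.918ms=3/2b
8) 1391.753ms=9/2b +463.918ms=3/2b
9) 1855.67ms=6b +463.918ms=3/2b
10) 2319.588ms=15/2b +463.918ms=3/2b
Σ=9b of 9 (194bpm 3/4) — PASS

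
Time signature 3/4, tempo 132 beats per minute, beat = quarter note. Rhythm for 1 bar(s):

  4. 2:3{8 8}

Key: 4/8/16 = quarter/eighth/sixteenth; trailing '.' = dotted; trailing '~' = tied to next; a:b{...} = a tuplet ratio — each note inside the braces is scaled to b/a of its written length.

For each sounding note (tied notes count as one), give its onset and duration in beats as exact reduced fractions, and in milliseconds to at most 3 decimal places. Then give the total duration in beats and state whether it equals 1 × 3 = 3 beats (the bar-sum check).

1) 0.0ms=0b +681.818ms=3/2b
2) 681.818ms=3/2b +340.909ms=3/4b
3) 1022.727ms=9/4b +340.909ms=3/4b
Σ=3b of 3 (132bpm 3/4) — PASS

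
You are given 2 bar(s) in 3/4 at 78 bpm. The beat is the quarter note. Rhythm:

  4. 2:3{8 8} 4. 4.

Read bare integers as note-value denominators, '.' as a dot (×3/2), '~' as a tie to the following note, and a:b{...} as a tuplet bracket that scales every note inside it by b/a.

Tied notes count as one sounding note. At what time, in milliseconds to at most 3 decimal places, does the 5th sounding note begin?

note 5 onset = 9/2b = 3461.538ms

1. 0.0ms @ 0 + 1153.846ms (3/2)
2. 1153.846ms @ 3/2 + 576.923ms (3/4)
3. 1730.769ms @ 9/4 + 576.923ms (3/4)
4. 2307.692ms @ 3 + 1153.846ms (3/2)
5. 3461.538ms @ 9/2 + 1153.846ms (3/2)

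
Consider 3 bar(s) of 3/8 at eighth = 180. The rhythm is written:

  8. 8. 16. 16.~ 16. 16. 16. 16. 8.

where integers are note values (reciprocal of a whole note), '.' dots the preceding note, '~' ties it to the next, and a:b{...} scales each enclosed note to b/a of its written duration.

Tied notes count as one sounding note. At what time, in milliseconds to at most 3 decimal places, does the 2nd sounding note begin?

1. 0.0ms @ 0 + 500.0ms (3/2)
2. 500.0ms @ 3/2 + 500.0ms (3/2)
3. 1000.0ms @ 3 + 250.0ms (3/4)
4. 1250.0ms @ 15/4 + 500.0ms (3/2)
5. 1750.0ms @ 21/4 + 250.0ms (3/4)
6. 2000.0ms @ 6 + 250.0ms (3/4)
7. 2250.0ms @ 27/4 + 250.0ms (3/4)
8. 2500.0ms @ 15/2 + 500.0ms (3/2)

note 2 onset = 3/2b = 500.0ms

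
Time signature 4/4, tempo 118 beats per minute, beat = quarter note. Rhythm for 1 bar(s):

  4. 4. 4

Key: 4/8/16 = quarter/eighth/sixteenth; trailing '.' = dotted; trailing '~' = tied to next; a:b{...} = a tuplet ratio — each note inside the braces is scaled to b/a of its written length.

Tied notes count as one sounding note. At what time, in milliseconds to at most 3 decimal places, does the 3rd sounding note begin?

note 3 onset = 3b = 1525.424ms

1. 0.0ms @ 0 + 762.712ms (3/2)
2. 762.712ms @ 3/2 + 762.712ms (3/2)
3. 1525.424ms @ 3 + 508.475ms (1)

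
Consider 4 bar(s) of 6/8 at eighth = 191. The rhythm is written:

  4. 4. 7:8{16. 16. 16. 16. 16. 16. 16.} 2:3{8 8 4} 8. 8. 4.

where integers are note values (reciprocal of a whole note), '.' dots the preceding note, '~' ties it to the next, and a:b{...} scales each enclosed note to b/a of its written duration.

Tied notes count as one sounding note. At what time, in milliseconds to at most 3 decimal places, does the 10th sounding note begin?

note 10 onset = 12b = 3769.634ms

1. 0.0ms @ 0 + 942.408ms (3)
2. 942.408ms @ 3 + 942.408ms (3)
3. 1884.817ms @ 6 + 269.26ms (6/7)
4. 2154.076ms @ 48/7 + 269.26ms (6/7)
5. 2423.336ms @ 54/7 + 269.26ms (6/7)
6. 2692.595ms @ 60/7 + 269.26ms (6/7)
7. 2961.855ms @ 66/7 + 269.26ms (6/7)
8. 3231.114ms @ 72/7 + 269.26ms (6/7)
9. 3500.374ms @ 78/7 + 269.26ms (6/7)
10. 3769.634ms @ 12 + 471.204ms (3/2)
11. 4240.838ms @ 27/2 + 471.204ms (3/2)
12. 4712.042ms @ 15 + 942.408ms (3)
13. 5654.45ms @ 18 + 471.204ms (3/2)
14. 6125.654ms @ 39/2 + 471.204ms (3/2)
15. 6596.859ms @ 21 + 942.408ms (3)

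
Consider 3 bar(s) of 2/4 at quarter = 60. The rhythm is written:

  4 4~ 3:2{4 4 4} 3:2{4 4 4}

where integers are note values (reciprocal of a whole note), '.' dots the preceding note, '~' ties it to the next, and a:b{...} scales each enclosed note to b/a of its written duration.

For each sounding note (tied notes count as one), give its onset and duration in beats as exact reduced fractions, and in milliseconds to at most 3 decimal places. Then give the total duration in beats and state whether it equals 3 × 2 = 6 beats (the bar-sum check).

1) 0.0ms=0b +1000.0ms=1b
2) 1000.0ms=1b +1666.667ms=5/3b
3) 2666.667ms=8/3b +666.667ms=2/3b
4) 3333.333ms=10/3b +666.667ms=2/3b
5) 4000.0ms=4b +666.667ms=2/3b
6) 4666.667ms=14/3b +666.667ms=2/3b
7) 5333.333ms=16/3b +666.667ms=2/3b
Σ=6b of 6 (60bpm 2/4) — PASS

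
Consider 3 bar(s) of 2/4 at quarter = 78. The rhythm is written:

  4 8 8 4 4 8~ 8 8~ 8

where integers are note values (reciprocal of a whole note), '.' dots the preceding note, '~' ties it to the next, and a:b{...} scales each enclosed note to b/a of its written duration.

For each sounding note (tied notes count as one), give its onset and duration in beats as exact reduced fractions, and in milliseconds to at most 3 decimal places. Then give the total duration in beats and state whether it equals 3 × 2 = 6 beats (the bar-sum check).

1) 0.0ms=0b +769.231ms=1b
2) 769.231ms=1b +384.615ms=1/2b
3) 1153.846ms=3/2b +384.615ms=1/2b
4) 1538.462ms=2b +769.231ms=1b
5) 2307.692ms=3b +769.231ms=1b
6) 3076.923ms=4b +769.231ms=1b
7) 3846.154ms=5b +769.231ms=1b
Σ=6b of 6 (78bpm 2/4) — PASS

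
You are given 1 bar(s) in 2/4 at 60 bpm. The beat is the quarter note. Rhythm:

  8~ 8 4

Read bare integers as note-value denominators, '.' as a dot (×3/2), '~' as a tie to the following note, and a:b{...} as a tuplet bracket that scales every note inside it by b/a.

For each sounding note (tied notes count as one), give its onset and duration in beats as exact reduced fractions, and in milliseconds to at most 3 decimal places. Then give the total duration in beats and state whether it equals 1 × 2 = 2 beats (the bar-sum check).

1) 0.0ms=0b +1000.0ms=1b
2) 1000.0ms=1b +1000.0ms=1b
Σ=2b of 2 (60bpm 2/4) — PASS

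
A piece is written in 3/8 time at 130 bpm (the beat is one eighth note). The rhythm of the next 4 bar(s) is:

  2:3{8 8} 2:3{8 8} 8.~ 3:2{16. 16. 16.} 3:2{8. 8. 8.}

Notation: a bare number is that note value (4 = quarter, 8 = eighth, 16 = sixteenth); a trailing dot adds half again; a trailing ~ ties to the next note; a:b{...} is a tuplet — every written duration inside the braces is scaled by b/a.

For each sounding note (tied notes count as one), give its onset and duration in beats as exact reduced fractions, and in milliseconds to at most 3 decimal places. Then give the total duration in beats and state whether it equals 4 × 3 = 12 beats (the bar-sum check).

1) 0.0ms=0b +692.308ms=3/2b
2) 692.308ms=3/2b +692.308ms=3/2b
3) 1384.615ms=3b +692.308ms=3/2b
4) 2076.923ms=9/2b +692.308ms=3/2b
5) 2769.231ms=6b +923.077ms=2b
6) 3692.308ms=8b +230.769ms=1/2b
7) 3923.077ms=17/2b +230.769ms=1/2b
8) 4153.846ms=9b +461.538ms=1b
9) 4615.385ms=10b +461.538ms=1b
10) 5076.923ms=11b +461.538ms=1b
Σ=12b of 12 (130bpm 3/8) — PASS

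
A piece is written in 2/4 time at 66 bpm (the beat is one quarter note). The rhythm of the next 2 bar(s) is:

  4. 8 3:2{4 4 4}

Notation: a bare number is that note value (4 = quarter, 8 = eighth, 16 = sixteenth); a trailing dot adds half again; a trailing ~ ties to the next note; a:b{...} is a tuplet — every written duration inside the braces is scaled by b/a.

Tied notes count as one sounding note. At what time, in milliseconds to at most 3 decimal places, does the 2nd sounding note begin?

note 2 onset = 3/2b = 1363.636ms

1. 0.0ms @ 0 + 1363.636ms (3/2)
2. 1363.636ms @ 3/2 + 454.545ms (1/2)
3. 1818.182ms @ 2 + 606.061ms (2/3)
4. 2424.242ms @ 8/3 + 606.061ms (2/3)
5. 3030.303ms @ 10/3 + 606.061ms (2/3)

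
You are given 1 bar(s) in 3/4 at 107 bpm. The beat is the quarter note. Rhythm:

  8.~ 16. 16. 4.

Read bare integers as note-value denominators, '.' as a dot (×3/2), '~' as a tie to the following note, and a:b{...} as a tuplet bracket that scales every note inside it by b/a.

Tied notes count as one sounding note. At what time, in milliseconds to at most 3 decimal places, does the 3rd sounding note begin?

note 3 onset = 3/2b = 841.121ms

1. 0.0ms @ 0 + 630.841ms (9/8)
2. 630.841ms @ 9/8 + 210.28ms (3/8)
3. 841.121ms @ 3/2 + 841.121ms (3/2)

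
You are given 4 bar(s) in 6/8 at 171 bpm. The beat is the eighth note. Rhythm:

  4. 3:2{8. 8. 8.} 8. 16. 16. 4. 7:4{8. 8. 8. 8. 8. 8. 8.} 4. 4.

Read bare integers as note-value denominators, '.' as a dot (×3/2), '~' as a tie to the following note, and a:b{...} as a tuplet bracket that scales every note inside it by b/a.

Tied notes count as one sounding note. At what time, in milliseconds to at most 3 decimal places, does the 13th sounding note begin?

note 13 onset = 108/7b = 5413.534ms

1. 0.0ms @ 0 + 1052.632ms (3)
2. 1052.632ms @ 3 + 350.877ms (1)
3. 1403.509ms @ 4 + 350.877ms (1)
4. 1754.386ms @ 5 + 350.877ms (1)
5. 2105.263ms @ 6 + 526.316ms (3/2)
6. 2631.579ms @ 15/2 + 263.158ms (3/4)
7. 2894.737ms @ 33/4 + 263.158ms (3/4)
8. 3157.895ms @ 9 + 1052.632ms (3)
9. 4210.526ms @ 12 + 300.752ms (6/7)
10. 4511.278ms @ 90/7 + 300.752ms (6/7)
11. 4812.03ms @ 96/7 + 300.752ms (6/7)
12. 5112.782ms @ 102/7 + 300.752ms (6/7)
13. 5413.534ms @ 108/7 + 300.752ms (6/7)
14. 5714.286ms @ 114/7 + 300.752ms (6/7)
15. 6015.038ms @ 120/7 + 300.752ms (6/7)
16. 6315.789ms @ 18 + 1052.632ms (3)
17. 7368.421ms @ 21 + 1052.632ms (3)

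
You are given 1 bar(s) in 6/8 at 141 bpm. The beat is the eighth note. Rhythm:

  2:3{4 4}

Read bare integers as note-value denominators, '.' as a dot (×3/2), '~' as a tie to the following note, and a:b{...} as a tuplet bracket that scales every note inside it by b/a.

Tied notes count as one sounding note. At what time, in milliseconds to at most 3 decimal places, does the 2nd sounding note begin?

note 2 onset = 3b = 1276.596ms

1. 0.0ms @ 0 + 1276.596ms (3)
2. 1276.596ms @ 3 + 1276.596ms (3)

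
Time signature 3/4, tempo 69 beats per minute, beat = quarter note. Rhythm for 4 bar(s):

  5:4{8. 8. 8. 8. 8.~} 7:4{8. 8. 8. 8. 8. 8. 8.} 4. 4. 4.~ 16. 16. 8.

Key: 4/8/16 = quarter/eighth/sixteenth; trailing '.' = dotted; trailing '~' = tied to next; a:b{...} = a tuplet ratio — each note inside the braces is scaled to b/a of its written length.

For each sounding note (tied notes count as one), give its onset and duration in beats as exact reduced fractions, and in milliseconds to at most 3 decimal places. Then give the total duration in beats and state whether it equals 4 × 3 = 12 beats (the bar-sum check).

1) 0.0ms=0b +521.739ms=3/5b
2) 521.739ms=3/5b +521.739ms=3/5b
3) 1043.478ms=6/5b +521.739ms=3/5b
4) 1565.217ms=9/5b +521.739ms=3/5b
5) 2086.957ms=12/5b +894.41ms=36/35b
6) 2981.366ms=24/7b +372.671ms=3/7b
7) 3354.037ms=27/7b +372.671ms=3/7b
8) 3726.708ms=30/7b +372.671ms=3/7b
9) 4099.379ms=33/7b +372.671ms=3/7b
10) 4472.05ms=36/7b +372.671ms=3/7b
11) 4844.72ms=39/7b +372.671ms=3/7b
12) 5217.391ms=6b +1304.348ms=3/2b
13) 6521.739ms=15/2b +1304.348ms=3/2b
14) 7826.087ms=9b +1630.435ms=15/8b
15) 9456.522ms=87/8b +326.087ms=3/8b
16) 9782.609ms=45/4b +652.174ms=3/4b
Σ=12b of 12 (69bpm 3/4) — PASS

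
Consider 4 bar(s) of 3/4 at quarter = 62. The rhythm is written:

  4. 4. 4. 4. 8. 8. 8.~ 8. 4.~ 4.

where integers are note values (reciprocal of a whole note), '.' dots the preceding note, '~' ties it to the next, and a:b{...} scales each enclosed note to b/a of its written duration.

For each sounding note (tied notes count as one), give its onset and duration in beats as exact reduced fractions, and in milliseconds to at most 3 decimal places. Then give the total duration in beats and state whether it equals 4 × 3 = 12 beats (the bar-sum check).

1) 0.0ms=0b +1451.613ms=3/2b
2) 1451.613ms=3/2b +1451.613ms=3/2b
3) 2903.226ms=3b +1451.613ms=3/2b
4) 4354.839ms=9/2b +1451.613ms=3/2b
5) 5806.452ms=6b +725.806ms=3/4b
6) 6532.258ms=27/4b +725.806ms=3/4b
7) 7258.065ms=15/2b +1451.613ms=3/2b
8) 8709.677ms=9b +2903.226ms=3b
Σ=12b of 12 (62bpm 3/4) — PASS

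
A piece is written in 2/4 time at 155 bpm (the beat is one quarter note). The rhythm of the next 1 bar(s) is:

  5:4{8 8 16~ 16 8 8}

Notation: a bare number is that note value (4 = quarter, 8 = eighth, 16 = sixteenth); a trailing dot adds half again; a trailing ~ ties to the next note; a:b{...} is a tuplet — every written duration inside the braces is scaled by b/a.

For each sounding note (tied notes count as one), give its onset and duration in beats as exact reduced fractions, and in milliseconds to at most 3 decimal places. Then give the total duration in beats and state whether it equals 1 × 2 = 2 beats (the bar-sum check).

1) 0.0ms=0b +154.839ms=2/5b
2) 154.839ms=2/5b +154.839ms=2/5b
3) 309.677ms=4/5b +154.839ms=2/5b
4) 464.516ms=6/5b +154.839ms=2/5b
5) 619.355ms=8/5b +154.839ms=2/5b
Σ=2b of 2 (155bpm 2/4) — PASS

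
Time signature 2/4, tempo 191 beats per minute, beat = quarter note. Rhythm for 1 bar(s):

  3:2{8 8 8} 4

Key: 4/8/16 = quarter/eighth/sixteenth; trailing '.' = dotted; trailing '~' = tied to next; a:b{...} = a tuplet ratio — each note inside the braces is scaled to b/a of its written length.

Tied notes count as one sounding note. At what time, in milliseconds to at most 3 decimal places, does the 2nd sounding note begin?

1. 0.0ms @ 0 + 104.712ms (1/3)
2. 104.712ms @ 1/3 + 104.712ms (1/3)
3. 209.424ms @ 2/3 + 104.712ms (1/3)
4. 314.136ms @ 1 + 314.136ms (1)

note 2 onset = 1/3b = 104.712ms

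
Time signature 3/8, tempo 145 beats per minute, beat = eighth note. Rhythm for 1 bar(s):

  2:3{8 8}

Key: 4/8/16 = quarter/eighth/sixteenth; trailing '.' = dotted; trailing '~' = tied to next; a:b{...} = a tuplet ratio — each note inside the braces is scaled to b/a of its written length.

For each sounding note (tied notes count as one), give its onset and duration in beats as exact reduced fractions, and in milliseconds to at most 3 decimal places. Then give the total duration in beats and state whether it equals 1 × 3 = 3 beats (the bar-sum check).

1) 0.0ms=0b +620.69ms=3/2b
2) 620.69ms=3/2b +620.69ms=3/2b
Σ=3b of 3 (145bpm 3/8) — PASS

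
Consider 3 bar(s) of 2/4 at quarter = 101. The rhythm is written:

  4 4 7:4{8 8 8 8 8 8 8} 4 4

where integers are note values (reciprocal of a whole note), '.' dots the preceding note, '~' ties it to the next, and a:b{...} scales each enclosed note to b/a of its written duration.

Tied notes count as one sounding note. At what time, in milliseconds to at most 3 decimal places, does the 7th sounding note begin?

1. 0.0ms @ 0 + 594.059ms (1)
2. 594.059ms @ 1 + 594.059ms (1)
3. 1188.119ms @ 2 + 169.731ms (2/7)
4. 1357.85ms @ 16/7 + 169.731ms (2/7)
5. 1527.581ms @ 18/7 + 169.731ms (2/7)
6. 1697.313ms @ 20/7 + 169.731ms (2/7)
7. 1867.044ms @ 22/7 + 169.731ms (2/7)
8. 2036.775ms @ 24/7 + 169.731ms (2/7)
9. 2206.506ms @ 26/7 + 169.731ms (2/7)
10. 2376.238ms @ 4 + 594.059ms (1)
11. 2970.297ms @ 5 + 594.059ms (1)

note 7 onset = 22/7b = 1867.044ms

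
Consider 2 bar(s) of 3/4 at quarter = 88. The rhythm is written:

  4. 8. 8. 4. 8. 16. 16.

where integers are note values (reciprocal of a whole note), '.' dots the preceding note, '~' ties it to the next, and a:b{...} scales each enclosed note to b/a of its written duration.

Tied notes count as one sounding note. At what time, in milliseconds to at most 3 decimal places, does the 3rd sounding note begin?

note 3 onset = 9/4b = 1534.091ms

1. 0.0ms @ 0 + 1022.727ms (3/2)
2. 1022.727ms @ 3/2 + 511.364ms (3/4)
3. 1534.091ms @ 9/4 + 511.364ms (3/4)
4. 2045.455ms @ 3 + 1022.727ms (3/2)
5. 3068.182ms @ 9/2 + 511.364ms (3/4)
6. 3579.545ms @ 21/4 + 255.682ms (3/8)
7. 3835.227ms @ 45/8 + 255.682ms (3/8)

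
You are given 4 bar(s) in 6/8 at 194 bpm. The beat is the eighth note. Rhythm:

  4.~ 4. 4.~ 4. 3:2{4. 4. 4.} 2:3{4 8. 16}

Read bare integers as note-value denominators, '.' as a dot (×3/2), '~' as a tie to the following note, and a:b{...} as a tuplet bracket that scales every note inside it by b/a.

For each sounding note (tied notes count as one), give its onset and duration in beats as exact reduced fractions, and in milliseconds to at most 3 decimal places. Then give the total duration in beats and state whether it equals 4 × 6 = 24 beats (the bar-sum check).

1) 0.0ms=0b +1855.67ms=6b
2) 1855.67ms=6b +1855.67ms=6b
3) 3711.34ms=12b +618.557ms=2b
4) 4329.897ms=14b +618.557ms=2b
5) 4948.454ms=16b +618.557ms=2b
6) 5567.01ms=18b +927.835ms=3b
7) 6494.845ms=21b +695.876ms=9/4b
8) 7190.722ms=93/4b +231.959ms=3/4b
Σ=24b of 24 (194bpm 6/8) — PASS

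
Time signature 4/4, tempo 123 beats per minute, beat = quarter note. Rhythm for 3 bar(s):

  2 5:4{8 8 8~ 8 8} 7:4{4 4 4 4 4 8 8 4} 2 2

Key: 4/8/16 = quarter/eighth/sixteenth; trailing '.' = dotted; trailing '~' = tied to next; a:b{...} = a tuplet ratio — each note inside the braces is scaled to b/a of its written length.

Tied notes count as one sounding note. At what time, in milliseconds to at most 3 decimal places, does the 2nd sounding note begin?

note 2 onset = 2b = 975.61ms

1. 0.0ms @ 0 + 975.61ms (2)
2. 975.61ms @ 2 + 195.122ms (2/5)
3. 1170.732ms @ 12/5 + 195.122ms (2/5)
4. 1365.854ms @ 14/5 + 390.244ms (4/5)
5. 1756.098ms @ 18/5 + 195.122ms (2/5)
6. 1951.22ms @ 4 + 278.746ms (4/7)
7. 2229.965ms @ 32/7 + 278.746ms (4/7)
8. 2508.711ms @ 36/7 + 278.746ms (4/7)
9. 2787.456ms @ 40/7 + 278.746ms (4/7)
10. 3066.202ms @ 44/7 + 278.746ms (4/7)
11. 3344.948ms @ 48/7 + 139.373ms (2/7)
12. 3484.321ms @ 50/7 + 139.373ms (2/7)
13. 3623.693ms @ 52/7 + 278.746ms (4/7)
14. 3902.439ms @ 8 + 975.61ms (2)
15. 4878.049ms @ 10 + 975.61ms (2)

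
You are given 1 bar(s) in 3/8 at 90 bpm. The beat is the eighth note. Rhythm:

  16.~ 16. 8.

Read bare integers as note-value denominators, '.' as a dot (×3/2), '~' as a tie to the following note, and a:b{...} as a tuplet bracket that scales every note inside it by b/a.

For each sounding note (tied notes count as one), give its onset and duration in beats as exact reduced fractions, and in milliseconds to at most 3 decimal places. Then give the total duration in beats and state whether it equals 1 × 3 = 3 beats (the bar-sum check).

1) 0.0ms=0b +1000.0ms=3/2b
2) 1000.0ms=3/2b +1000.0ms=3/2b
Σ=3b of 3 (90bpm 3/8) — PASS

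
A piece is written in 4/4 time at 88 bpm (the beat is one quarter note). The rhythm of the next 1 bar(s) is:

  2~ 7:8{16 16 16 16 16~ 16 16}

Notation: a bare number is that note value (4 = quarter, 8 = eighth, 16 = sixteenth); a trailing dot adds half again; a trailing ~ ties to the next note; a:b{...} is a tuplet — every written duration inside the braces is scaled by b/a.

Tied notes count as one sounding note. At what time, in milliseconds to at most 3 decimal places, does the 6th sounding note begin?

1. 0.0ms @ 0 + 1558.442ms (16/7)
2. 1558.442ms @ 16/7 + 194.805ms (2/7)
3. 1753.247ms @ 18/7 + 194.805ms (2/7)
4. 1948.052ms @ 20/7 + 194.805ms (2/7)
5. 2142.857ms @ 22/7 + 389.61ms (4/7)
6. 2532.468ms @ 26/7 + 194.805ms (2/7)

note 6 onset = 26/7b = 2532.468ms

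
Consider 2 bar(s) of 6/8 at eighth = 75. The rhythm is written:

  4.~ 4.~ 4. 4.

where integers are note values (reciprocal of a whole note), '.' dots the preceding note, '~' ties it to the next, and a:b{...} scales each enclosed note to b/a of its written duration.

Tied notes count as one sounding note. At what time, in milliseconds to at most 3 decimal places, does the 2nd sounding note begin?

1. 0.0ms @ 0 + 7200.0ms (9)
2. 7200.0ms @ 9 + 2400.0ms (3)

note 2 onset = 9b = 7200.0ms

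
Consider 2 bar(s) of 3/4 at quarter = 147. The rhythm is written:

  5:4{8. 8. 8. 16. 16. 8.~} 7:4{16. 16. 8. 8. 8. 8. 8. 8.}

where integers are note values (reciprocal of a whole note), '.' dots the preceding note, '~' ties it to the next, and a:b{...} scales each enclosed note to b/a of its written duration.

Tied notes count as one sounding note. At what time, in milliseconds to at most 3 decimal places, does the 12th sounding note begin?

1. 0.0ms @ 0 + 244.898ms (3/5)
2. 244.898ms @ 3/5 + 244.898ms (3/5)
3. 489.796ms @ 6/5 + 244.898ms (3/5)
4. 734.694ms @ 9/5 + 122.449ms (3/10)
5. 857.143ms @ 21/10 + 122.449ms (3/10)
6. 979.592ms @ 12/5 + 332.362ms (57/70)
7. 1311.953ms @ 45/14 + 87.464ms (3/14)
8. 1399.417ms @ 24/7 + 174.927ms (3/7)
9. 1574.344ms @ 27/7 + 174.927ms (3/7)
10. 1749.271ms @ 30/7 + 174.927ms (3/7)
11. 1924.198ms @ 33/7 + 174.927ms (3/7)
12. 2099.125ms @ 36/7 + 174.927ms (3/7)
13. 2274.052ms @ 39/7 + 174.927ms (3/7)

note 12 onset = 36/7b = 2099.125ms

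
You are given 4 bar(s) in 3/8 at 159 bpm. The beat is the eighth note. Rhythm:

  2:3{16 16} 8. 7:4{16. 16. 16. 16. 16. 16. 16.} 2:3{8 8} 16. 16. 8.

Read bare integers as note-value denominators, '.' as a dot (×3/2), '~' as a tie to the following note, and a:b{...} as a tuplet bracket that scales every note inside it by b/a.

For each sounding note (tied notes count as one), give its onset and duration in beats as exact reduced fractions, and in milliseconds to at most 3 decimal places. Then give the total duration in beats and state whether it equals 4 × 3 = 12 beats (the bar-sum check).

1) 0.0ms=0b +283.019ms=3/4b
2) 283.019ms=3/4b +283.019ms=3/4b
3) 566.038ms=3/2b +566.038ms=3/2b
4) 1132.075ms=3b +161.725ms=3/7b
5) 1293.801ms=24/7b +161.725ms=3/7b
6) 1455.526ms=27/7b +161.725ms=3/7b
7) 1617.251ms=30/7b +161.725ms=3/7b
8) 1778.976ms=33/7b +161.725ms=3/7b
9) 1940.701ms=36/7b +161.725ms=3/7b
10) 2102.426ms=39/7b +161.725ms=3/7b
11) 2264.151ms=6b +566.038ms=3/2b
12) 2830.189ms=15/2b +566.038ms=3/2b
13) 3396.226ms=9b +283.019ms=3/4b
14) 3679.245ms=39/4b +283.019ms=3/4b
15) 3962.264ms=21/2b +566.038ms=3/2b
Σ=12b of 12 (159bpm 3/8) — PASS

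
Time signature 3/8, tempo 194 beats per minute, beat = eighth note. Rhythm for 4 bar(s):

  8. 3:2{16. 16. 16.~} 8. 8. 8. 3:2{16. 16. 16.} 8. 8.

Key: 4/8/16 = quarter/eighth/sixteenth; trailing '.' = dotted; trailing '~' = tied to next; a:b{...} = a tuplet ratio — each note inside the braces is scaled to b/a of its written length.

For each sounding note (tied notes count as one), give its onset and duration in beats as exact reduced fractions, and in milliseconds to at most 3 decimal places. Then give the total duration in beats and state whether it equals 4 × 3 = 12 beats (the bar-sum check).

1) 0.0ms=0b +463.918ms=3/2b
2) 463.918ms=3/2b +154.639ms=1/2b
3) 618.557ms=2b +154.639ms=1/2b
4) 773.196ms=5/2b +618.557ms=2b
5) 1391.753ms=9/2b +463.918ms=3/2b
6) 1855.67ms=6b +463.918ms=3/2b
7) 2319.588ms=15/2b +154.639ms=1/2b
8) 2474.227ms=8b +154.639ms=1/2b
9) 2628.866ms=17/2b +154.639ms=1/2b
10) 2783.505ms=9b +463.918ms=3/2b
11) 3247.423ms=21/2b +463.918ms=3/2b
Σ=12b of 12 (194bpm 3/8) — PASS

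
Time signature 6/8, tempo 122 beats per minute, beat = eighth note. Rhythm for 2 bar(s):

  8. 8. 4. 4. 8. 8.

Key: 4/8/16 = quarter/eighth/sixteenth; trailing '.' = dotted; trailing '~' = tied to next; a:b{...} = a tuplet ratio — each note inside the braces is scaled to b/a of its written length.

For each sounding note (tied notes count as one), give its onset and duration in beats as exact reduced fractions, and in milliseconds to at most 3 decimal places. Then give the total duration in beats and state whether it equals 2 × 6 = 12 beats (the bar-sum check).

1) 0.0ms=0b +737.705ms=3/2b
2) 737.705ms=3/2b +737.705ms=3/2b
3) 1475.41ms=3b +1475.41ms=3b
4) 2950.82ms=6b +1475.41ms=3b
5) 4426.23ms=9b +737.705ms=3/2b
6) 5163.934ms=21/2b +737.705ms=3/2b
Σ=12b of 12 (122bpm 6/8) — PASS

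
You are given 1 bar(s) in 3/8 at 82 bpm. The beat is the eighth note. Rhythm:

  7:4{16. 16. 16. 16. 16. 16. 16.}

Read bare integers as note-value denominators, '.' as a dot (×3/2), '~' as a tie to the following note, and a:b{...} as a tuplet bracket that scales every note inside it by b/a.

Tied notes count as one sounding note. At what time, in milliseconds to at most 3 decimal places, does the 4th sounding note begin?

1. 0.0ms @ 0 + 313.589ms (3/7)
2. 313.589ms @ 3/7 + 313.589ms (3/7)
3. 627.178ms @ 6/7 + 313.589ms (3/7)
4. 940.767ms @ 9/7 + 313.589ms (3/7)
5. 1254.355ms @ 12/7 + 313.589ms (3/7)
6. 1567.944ms @ 15/7 + 313.589ms (3/7)
7. 1881.533ms @ 18/7 + 313.589ms (3/7)

note 4 onset = 9/7b = 940.767ms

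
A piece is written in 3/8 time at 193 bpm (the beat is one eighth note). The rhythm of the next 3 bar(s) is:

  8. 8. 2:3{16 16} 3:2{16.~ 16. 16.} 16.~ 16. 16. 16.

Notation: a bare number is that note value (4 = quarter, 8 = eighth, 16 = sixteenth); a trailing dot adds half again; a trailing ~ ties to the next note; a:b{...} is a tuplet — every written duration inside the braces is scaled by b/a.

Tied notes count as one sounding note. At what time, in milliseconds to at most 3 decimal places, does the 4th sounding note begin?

note 4 onset = 15/4b = 1165.803ms

1. 0.0ms @ 0 + 466.321ms (3/2)
2. 466.321ms @ 3/2 + 466.321ms (3/2)
3. 932.642ms @ 3 + 233.161ms (3/4)
4. 1165.803ms @ 15/4 + 233.161ms (3/4)
5. 1398.964ms @ 9/2 + 310.881ms (1)
6. 1709.845ms @ 11/2 + 155.44ms (1/2)
7. 1865.285ms @ 6 + 466.321ms (3/2)
8. 2331.606ms @ 15/2 + 233.161ms (3/4)
9. 2564.767ms @ 33/4 + 233.161ms (3/4)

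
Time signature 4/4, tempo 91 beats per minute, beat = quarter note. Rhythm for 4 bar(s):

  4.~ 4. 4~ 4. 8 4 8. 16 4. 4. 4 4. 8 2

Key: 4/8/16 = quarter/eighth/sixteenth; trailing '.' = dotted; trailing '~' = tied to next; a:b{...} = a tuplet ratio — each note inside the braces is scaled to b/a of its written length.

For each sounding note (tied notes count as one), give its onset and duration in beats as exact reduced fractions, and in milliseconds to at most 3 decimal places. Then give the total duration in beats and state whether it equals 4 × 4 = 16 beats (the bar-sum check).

1) 0.0ms=0b +1978.022ms=3b
2) 1978.022ms=3b +1648.352ms=5/2b
3) 3626.374ms=11/2b +329.67ms=1/2b
4) 3956.044ms=6b +659.341ms=1b
5) 4615.385ms=7b +494.505ms=3/4b
6) 5109.89ms=31/4b +164.835ms=1/4b
7) 5274.725ms=8b +989.011ms=3/2b
8) 6263.736ms=19/2b +989.011ms=3/2b
9) 7252.747ms=11b +659.341ms=1b
10) 7912.088ms=12b +989.011ms=3/2b
11) 8901.099ms=27/2b +329.67ms=1/2b
12) 9230.769ms=14b +1318.681ms=2b
Σ=16b of 16 (91bpm 4/4) — PASS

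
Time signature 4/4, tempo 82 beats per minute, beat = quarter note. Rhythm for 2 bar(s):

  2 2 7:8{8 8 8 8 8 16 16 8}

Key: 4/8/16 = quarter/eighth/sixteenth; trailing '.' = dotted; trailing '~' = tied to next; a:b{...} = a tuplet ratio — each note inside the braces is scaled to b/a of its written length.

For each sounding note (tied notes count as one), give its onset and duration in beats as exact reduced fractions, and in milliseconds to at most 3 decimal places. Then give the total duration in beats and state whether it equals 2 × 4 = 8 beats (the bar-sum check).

1) 0.0ms=0b +1463.415ms=2b
2) 1463.415ms=2b +1463.415ms=2b
3) 2926.829ms=4b +418.118ms=4/7b
4) 3344.948ms=32/7b +418.118ms=4/7b
5) 3763.066ms=36/7b +418.118ms=4/7b
6) 4181.185ms=40/7b +418.118ms=4/7b
7) 4599.303ms=44/7b +418.118ms=4/7b
8) 5017.422ms=48/7b +209.059ms=2/7b
9) 5226.481ms=50/7b +209.059ms=2/7b
10) 5435.54ms=52/7b +418.118ms=4/7b
Σ=8b of 8 (82bpm 4/4) — PASS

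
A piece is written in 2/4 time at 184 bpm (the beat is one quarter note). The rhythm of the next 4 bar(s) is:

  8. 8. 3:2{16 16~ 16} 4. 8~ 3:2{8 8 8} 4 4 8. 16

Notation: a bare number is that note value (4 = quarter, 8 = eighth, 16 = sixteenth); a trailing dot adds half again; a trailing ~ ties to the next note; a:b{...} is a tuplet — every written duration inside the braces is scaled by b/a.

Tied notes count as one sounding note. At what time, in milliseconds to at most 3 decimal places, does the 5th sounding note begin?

note 5 onset = 2b = 652.174ms

1. 0.0ms @ 0 + 244.565ms (3/4)
2. 244.565ms @ 3/4 + 244.565ms (3/4)
3. 489.13ms @ 3/2 + 54.348ms (1/6)
4. 543.478ms @ 5/3 + 108.696ms (1/3)
5. 652.174ms @ 2 + 489.13ms (3/2)
6. 1141.304ms @ 7/2 + 271.739ms (5/6)
7. 1413.043ms @ 13/3 + 108.696ms (1/3)
8. 1521.739ms @ 14/3 + 108.696ms (1/3)
9. 1630.435ms @ 5 + 326.087ms (1)
10. 1956.522ms @ 6 + 326.087ms (1)
11. 2282.609ms @ 7 + 244.565ms (3/4)
12. 2527.174ms @ 31/4 + 81.522ms (1/4)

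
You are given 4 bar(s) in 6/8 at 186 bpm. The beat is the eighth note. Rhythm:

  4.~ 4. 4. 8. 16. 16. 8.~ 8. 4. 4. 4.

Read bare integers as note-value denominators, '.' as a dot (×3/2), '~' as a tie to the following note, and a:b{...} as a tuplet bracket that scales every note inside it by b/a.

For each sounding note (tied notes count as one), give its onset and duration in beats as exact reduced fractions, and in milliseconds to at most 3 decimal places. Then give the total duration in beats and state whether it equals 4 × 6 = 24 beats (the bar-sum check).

1) 0.0ms=0b +1935.484ms=6b
2) 1935.484ms=6b +967.742ms=3b
3) 2903.226ms=9b +483.871ms=3/2b
4) 3387.097ms=21/2b +241.935ms=3/4b
5) 3629.032ms=45/4b +241.935ms=3/4b
6) 3870.968ms=12b +967.742ms=3b
7) 4838.71ms=15b +967.742ms=3b
8) 5806.452ms=18b +967.742ms=3b
9) 6774.194ms=21b +967.742ms=3b
Σ=24b of 24 (186bpm 6/8) — PASS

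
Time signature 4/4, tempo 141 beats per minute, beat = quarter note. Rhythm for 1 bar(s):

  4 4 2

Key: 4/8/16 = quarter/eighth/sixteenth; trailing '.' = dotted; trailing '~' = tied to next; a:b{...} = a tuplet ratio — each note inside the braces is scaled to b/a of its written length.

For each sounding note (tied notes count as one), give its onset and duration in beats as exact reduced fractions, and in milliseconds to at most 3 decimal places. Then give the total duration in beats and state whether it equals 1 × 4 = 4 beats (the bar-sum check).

1) 0.0ms=0b +425.532ms=1b
2) 425.532ms=1b +425.532ms=1b
3) 851.064ms=2b +851.064ms=2b
Σ=4b of 4 (141bpm 4/4) — PASS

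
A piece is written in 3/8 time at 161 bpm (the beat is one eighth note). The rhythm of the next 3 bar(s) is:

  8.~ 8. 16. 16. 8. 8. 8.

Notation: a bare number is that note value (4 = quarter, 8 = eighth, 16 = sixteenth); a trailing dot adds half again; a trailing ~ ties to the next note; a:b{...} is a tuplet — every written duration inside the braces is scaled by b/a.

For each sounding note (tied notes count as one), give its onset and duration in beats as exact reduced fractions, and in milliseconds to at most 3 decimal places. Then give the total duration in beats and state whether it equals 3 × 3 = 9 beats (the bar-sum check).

1) 0.0ms=0b +1118.012ms=3b
2) 1118.012ms=3b +279.503ms=3/4b
3) 1397.516ms=15/4b +279.503ms=3/4b
4) 1677.019ms=9/2b +559.006ms=3/2b
5) 2236.025ms=6b +559.006ms=3/2b
6) 2795.031ms=15/2b +559.006ms=3/2b
Σ=9b of 9 (161bpm 3/8) — PASS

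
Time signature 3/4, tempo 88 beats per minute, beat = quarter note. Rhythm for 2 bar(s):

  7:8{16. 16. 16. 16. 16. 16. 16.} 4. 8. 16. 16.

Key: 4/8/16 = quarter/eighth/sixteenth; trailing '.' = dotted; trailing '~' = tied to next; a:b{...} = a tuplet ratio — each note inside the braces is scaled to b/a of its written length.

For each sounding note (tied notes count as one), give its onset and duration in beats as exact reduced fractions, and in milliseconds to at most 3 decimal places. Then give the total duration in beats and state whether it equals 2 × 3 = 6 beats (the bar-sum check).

1) 0.0ms=0b +292.208ms=3/7b
2) 292.208ms=3/7b +292.208ms=3/7b
3) 584.416ms=6/7b +292.208ms=3/7b
4) 876.623ms=9/7b +292.208ms=3/7b
5) 1168.831ms=12/7b +292.208ms=3/7b
6) 1461.039ms=15/7b +292.208ms=3/7b
7) 1753.247ms=18/7b +292.208ms=3/7b
8) 2045.455ms=3b +1022.727ms=3/2b
9) 3068.182ms=9/2b +511.364ms=3/4b
10) 3579.545ms=21/4b +255.682ms=3/8b
11) 3835.227ms=45/8b +255.682ms=3/8b
Σ=6b of 6 (88bpm 3/4) — PASS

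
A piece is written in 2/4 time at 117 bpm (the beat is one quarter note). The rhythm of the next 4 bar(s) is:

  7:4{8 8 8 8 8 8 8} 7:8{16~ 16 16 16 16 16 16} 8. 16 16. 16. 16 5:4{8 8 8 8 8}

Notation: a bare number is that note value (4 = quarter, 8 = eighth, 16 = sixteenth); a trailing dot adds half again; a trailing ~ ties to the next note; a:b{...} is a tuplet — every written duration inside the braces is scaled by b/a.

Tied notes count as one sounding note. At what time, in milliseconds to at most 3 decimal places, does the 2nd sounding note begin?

note 2 onset = 2/7b = 146.52ms

1. 0.0ms @ 0 + 146.52ms (2/7)
2. 146.52ms @ 2/7 + 146.52ms (2/7)
3. 293.04ms @ 4/7 + 146.52ms (2/7)
4. 439.56ms @ 6/7 + 146.52ms (2/7)
5. 586.081ms @ 8/7 + 146.52ms (2/7)
6. 732.601ms @ 10/7 + 146.52ms (2/7)
7. 879.121ms @ 12/7 + 146.52ms (2/7)
8. 1025.641ms @ 2 + 293.04ms (4/7)
9. 1318.681ms @ 18/7 + 146.52ms (2/7)
10. 1465.201ms @ 20/7 + 146.52ms (2/7)
11. 1611.722ms @ 22/7 + 146.52ms (2/7)
12. 1758.242ms @ 24/7 + 146.52ms (2/7)
13. 1904.762ms @ 26/7 + 146.52ms (2/7)
14. 2051.282ms @ 4 + 384.615ms (3/4)
15. 2435.897ms @ 19/4 + 128.205ms (1/4)
16. 2564.103ms @ 5 + 192.308ms (3/8)
17. 2756.41ms @ 43/8 + 192.308ms (3/8)
18. 2948.718ms @ 23/4 + 128.205ms (1/4)
19. 3076.923ms @ 6 + 205.128ms (2/5)
20. 3282.051ms @ 32/5 + 205.128ms (2/5)
21. 3487.179ms @ 34/5 + 205.128ms (2/5)
22. 3692.308ms @ 36/5 + 205.128ms (2/5)
23. 3897.436ms @ 38/5 + 205.128ms (2/5)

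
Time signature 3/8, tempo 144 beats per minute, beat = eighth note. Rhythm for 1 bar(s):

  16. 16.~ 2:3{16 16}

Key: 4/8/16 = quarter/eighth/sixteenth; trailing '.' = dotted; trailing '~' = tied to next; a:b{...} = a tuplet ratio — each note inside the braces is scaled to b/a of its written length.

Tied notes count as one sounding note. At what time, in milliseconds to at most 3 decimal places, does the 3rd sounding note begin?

note 3 onset = 9/4b = 937.5ms

1. 0.0ms @ 0 + 312.5ms (3/4)
2. 312.5ms @ 3/4 + 625.0ms (3/2)
3. 937.5ms @ 9/4 + 312.5ms (3/4)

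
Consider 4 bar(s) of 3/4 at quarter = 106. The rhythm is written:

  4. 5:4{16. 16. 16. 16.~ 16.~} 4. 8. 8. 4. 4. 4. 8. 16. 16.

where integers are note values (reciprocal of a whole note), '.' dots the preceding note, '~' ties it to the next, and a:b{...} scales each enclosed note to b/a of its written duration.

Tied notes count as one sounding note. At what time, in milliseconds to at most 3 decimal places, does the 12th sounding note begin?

note 12 onset = 45/4b = 6367.925ms

1. 0.0ms @ 0 + 849.057ms (3/2)
2. 849.057ms @ 3/2 + 169.811ms (3/10)
3. 1018.868ms @ 9/5 + 169.811ms (3/10)
4. 1188.679ms @ 21/10 + 169.811ms (3/10)
5. 1358.491ms @ 12/5 + 1188.679ms (21/10)
6. 2547.17ms @ 9/2 + 424.528ms (3/4)
7. 2971.698ms @ 21/4 + 424.528ms (3/4)
8. 3396.226ms @ 6 + 849.057ms (3/2)
9. 4245.283ms @ 15/2 + 849.057ms (3/2)
10. 5094.34ms @ 9 + 849.057ms (3/2)
11. 5943.396ms @ 21/2 + 424.528ms (3/4)
12. 6367.925ms @ 45/4 + 212.264ms (3/8)
13. 6580.189ms @ 93/8 + 212.264ms (3/8)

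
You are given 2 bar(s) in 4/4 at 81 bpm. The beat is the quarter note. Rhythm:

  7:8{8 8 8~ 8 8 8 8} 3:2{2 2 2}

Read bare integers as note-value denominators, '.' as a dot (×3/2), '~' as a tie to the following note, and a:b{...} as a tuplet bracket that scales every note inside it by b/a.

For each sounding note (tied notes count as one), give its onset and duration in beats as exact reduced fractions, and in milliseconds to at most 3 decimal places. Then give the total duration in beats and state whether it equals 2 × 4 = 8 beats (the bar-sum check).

1) 0.0ms=0b +423.28ms=4/7b
2) 423.28ms=4/7b +423.28ms=4/7b
3) 846.561ms=8/7b +846.561ms=8/7b
4) 1693.122ms=16/7b +423.28ms=4/7b
5) 2116.402ms=20/7b +423.28ms=4/7b
6) 2539.683ms=24/7b +423.28ms=4/7b
7) 2962.963ms=4b +987.654ms=4/3b
8) 3950.617ms=16/3b +987.654ms=4/3b
9) 4938.272ms=20/3b +987.654ms=4/3b
Σ=8b of 8 (81bpm 4/4) — PASS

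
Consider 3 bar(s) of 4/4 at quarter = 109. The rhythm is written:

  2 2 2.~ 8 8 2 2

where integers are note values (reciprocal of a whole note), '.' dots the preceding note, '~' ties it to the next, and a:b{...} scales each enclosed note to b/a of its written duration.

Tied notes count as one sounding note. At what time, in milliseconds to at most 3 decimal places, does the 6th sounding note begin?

note 6 onset = 10b = 5504.587ms

1. 0.0ms @ 0 + 1100.917ms (2)
2. 1100.917ms @ 2 + 1100.917ms (2)
3. 2201.835ms @ 4 + 1926.606ms (7/2)
4. 4128.44ms @ 15/2 + 275.229ms (1/2)
5. 4403.67ms @ 8 + 1100.917ms (2)
6. 5504.587ms @ 10 + 1100.917ms (2)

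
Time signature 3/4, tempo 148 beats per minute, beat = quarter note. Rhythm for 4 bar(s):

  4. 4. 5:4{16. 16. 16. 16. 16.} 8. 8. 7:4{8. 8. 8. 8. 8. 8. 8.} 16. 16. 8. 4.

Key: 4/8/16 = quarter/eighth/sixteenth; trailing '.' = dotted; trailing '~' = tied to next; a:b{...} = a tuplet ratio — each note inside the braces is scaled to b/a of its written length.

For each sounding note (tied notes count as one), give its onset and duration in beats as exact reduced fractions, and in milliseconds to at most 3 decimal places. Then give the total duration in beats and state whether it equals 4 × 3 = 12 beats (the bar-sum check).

1) 0.0ms=0b +608.108ms=3/2b
2) 608.108ms=3/2b +608.108ms=3/2b
3) 1216.216ms=3b +121.622ms=3/10b
4) 1337.838ms=33/10b +121.622ms=3/10b
5) 1459.459ms=18/5b +121.622ms=3/10b
6) 1581.081ms=39/10b +121.622ms=3/10b
7) 1702.703ms=21/5b +121.622ms=3/10b
8) 1824.324ms=9/2b +304.054ms=3/4b
9) 2128.378ms=21/4b +304.054ms=3/4b
10) 2432.432ms=6b +173.745ms=3/7b
11) 2606.178ms=45/7b +173.745ms=3/7b
12) 2779.923ms=48/7b +173.745ms=3/7b
13) 2953.668ms=51/7b +173.745ms=3/7b
14) 3127.413ms=54/7b +173.745ms=3/7b
15) 3301.158ms=57/7b +173.745ms=3/7b
16) 3474.903ms=60/7b +173.745ms=3/7b
17) 3648.649ms=9b +152.027ms=3/8b
18) 3800.676ms=75/8b +152.027ms=3/8b
19) 3952.703ms=39/4b +304.054ms=3/4b
20) 4256.757ms=21/2b +608.108ms=3/2b
Σ=12b of 12 (148bpm 3/4) — PASS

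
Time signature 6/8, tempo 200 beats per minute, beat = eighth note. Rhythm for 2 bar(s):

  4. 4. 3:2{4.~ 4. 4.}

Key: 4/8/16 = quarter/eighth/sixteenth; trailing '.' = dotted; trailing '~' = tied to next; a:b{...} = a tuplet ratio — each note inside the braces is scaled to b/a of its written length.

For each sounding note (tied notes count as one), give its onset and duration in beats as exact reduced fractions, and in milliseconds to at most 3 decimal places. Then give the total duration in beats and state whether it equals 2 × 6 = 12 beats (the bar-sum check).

1) 0.0ms=0b +900.0ms=3b
2) 900.0ms=3b +900.0ms=3b
3) 1800.0ms=6b +1200.0ms=4b
4) 3000.0ms=10b +600.0ms=2b
Σ=12b of 12 (200bpm 6/8) — PASS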